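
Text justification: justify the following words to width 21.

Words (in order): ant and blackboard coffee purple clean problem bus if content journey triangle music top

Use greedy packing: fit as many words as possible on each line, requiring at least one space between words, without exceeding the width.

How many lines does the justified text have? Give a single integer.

Line 1: ['ant', 'and', 'blackboard'] (min_width=18, slack=3)
Line 2: ['coffee', 'purple', 'clean'] (min_width=19, slack=2)
Line 3: ['problem', 'bus', 'if'] (min_width=14, slack=7)
Line 4: ['content', 'journey'] (min_width=15, slack=6)
Line 5: ['triangle', 'music', 'top'] (min_width=18, slack=3)
Total lines: 5

Answer: 5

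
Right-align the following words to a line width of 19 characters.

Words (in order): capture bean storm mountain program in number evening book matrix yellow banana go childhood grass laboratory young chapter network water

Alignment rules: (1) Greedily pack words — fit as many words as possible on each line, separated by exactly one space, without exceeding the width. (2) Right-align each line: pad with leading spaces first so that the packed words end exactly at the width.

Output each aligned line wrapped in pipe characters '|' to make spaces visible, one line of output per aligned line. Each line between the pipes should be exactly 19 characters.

Line 1: ['capture', 'bean', 'storm'] (min_width=18, slack=1)
Line 2: ['mountain', 'program', 'in'] (min_width=19, slack=0)
Line 3: ['number', 'evening', 'book'] (min_width=19, slack=0)
Line 4: ['matrix', 'yellow'] (min_width=13, slack=6)
Line 5: ['banana', 'go', 'childhood'] (min_width=19, slack=0)
Line 6: ['grass', 'laboratory'] (min_width=16, slack=3)
Line 7: ['young', 'chapter'] (min_width=13, slack=6)
Line 8: ['network', 'water'] (min_width=13, slack=6)

Answer: | capture bean storm|
|mountain program in|
|number evening book|
|      matrix yellow|
|banana go childhood|
|   grass laboratory|
|      young chapter|
|      network water|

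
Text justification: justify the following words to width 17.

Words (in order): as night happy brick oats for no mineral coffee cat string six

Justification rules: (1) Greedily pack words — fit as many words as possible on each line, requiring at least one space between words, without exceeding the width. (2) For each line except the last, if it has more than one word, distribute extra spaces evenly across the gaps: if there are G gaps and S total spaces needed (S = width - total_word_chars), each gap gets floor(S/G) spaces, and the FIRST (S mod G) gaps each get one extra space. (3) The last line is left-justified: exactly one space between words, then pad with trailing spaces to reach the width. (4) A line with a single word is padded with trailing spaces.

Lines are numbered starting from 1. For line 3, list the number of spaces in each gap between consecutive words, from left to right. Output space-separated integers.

Answer: 4

Derivation:
Line 1: ['as', 'night', 'happy'] (min_width=14, slack=3)
Line 2: ['brick', 'oats', 'for', 'no'] (min_width=17, slack=0)
Line 3: ['mineral', 'coffee'] (min_width=14, slack=3)
Line 4: ['cat', 'string', 'six'] (min_width=14, slack=3)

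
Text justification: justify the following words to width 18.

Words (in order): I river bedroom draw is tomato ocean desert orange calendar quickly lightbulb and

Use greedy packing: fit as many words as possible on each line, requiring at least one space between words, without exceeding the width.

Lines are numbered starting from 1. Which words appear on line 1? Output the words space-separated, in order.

Line 1: ['I', 'river', 'bedroom'] (min_width=15, slack=3)
Line 2: ['draw', 'is', 'tomato'] (min_width=14, slack=4)
Line 3: ['ocean', 'desert'] (min_width=12, slack=6)
Line 4: ['orange', 'calendar'] (min_width=15, slack=3)
Line 5: ['quickly', 'lightbulb'] (min_width=17, slack=1)
Line 6: ['and'] (min_width=3, slack=15)

Answer: I river bedroom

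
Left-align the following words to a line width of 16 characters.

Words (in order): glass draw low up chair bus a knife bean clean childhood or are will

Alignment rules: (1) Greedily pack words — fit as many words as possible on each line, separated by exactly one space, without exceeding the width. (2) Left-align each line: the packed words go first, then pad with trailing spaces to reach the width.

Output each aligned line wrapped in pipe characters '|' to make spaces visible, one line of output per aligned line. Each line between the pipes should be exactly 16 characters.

Line 1: ['glass', 'draw', 'low'] (min_width=14, slack=2)
Line 2: ['up', 'chair', 'bus', 'a'] (min_width=14, slack=2)
Line 3: ['knife', 'bean', 'clean'] (min_width=16, slack=0)
Line 4: ['childhood', 'or', 'are'] (min_width=16, slack=0)
Line 5: ['will'] (min_width=4, slack=12)

Answer: |glass draw low  |
|up chair bus a  |
|knife bean clean|
|childhood or are|
|will            |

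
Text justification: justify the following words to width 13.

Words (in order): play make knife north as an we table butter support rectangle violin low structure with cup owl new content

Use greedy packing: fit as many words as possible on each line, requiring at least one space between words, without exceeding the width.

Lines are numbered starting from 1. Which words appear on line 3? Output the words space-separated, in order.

Line 1: ['play', 'make'] (min_width=9, slack=4)
Line 2: ['knife', 'north'] (min_width=11, slack=2)
Line 3: ['as', 'an', 'we'] (min_width=8, slack=5)
Line 4: ['table', 'butter'] (min_width=12, slack=1)
Line 5: ['support'] (min_width=7, slack=6)
Line 6: ['rectangle'] (min_width=9, slack=4)
Line 7: ['violin', 'low'] (min_width=10, slack=3)
Line 8: ['structure'] (min_width=9, slack=4)
Line 9: ['with', 'cup', 'owl'] (min_width=12, slack=1)
Line 10: ['new', 'content'] (min_width=11, slack=2)

Answer: as an we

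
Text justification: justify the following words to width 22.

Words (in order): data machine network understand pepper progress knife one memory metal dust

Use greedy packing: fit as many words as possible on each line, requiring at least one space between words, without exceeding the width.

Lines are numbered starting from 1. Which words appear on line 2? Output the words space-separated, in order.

Answer: understand pepper

Derivation:
Line 1: ['data', 'machine', 'network'] (min_width=20, slack=2)
Line 2: ['understand', 'pepper'] (min_width=17, slack=5)
Line 3: ['progress', 'knife', 'one'] (min_width=18, slack=4)
Line 4: ['memory', 'metal', 'dust'] (min_width=17, slack=5)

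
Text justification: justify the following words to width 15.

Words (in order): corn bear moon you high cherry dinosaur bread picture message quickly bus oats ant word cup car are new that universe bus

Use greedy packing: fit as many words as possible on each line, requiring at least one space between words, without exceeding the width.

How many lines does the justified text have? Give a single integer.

Answer: 9

Derivation:
Line 1: ['corn', 'bear', 'moon'] (min_width=14, slack=1)
Line 2: ['you', 'high', 'cherry'] (min_width=15, slack=0)
Line 3: ['dinosaur', 'bread'] (min_width=14, slack=1)
Line 4: ['picture', 'message'] (min_width=15, slack=0)
Line 5: ['quickly', 'bus'] (min_width=11, slack=4)
Line 6: ['oats', 'ant', 'word'] (min_width=13, slack=2)
Line 7: ['cup', 'car', 'are', 'new'] (min_width=15, slack=0)
Line 8: ['that', 'universe'] (min_width=13, slack=2)
Line 9: ['bus'] (min_width=3, slack=12)
Total lines: 9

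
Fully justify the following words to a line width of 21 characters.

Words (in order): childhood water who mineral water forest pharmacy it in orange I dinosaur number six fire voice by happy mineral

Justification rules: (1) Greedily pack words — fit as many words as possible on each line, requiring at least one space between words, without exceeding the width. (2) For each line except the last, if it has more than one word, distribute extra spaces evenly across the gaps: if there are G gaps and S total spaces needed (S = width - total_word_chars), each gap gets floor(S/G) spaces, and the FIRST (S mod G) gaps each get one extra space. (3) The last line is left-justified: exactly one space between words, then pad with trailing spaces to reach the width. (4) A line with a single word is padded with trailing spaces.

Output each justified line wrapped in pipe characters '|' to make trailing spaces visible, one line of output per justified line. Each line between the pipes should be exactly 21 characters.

Line 1: ['childhood', 'water', 'who'] (min_width=19, slack=2)
Line 2: ['mineral', 'water', 'forest'] (min_width=20, slack=1)
Line 3: ['pharmacy', 'it', 'in', 'orange'] (min_width=21, slack=0)
Line 4: ['I', 'dinosaur', 'number', 'six'] (min_width=21, slack=0)
Line 5: ['fire', 'voice', 'by', 'happy'] (min_width=19, slack=2)
Line 6: ['mineral'] (min_width=7, slack=14)

Answer: |childhood  water  who|
|mineral  water forest|
|pharmacy it in orange|
|I dinosaur number six|
|fire  voice  by happy|
|mineral              |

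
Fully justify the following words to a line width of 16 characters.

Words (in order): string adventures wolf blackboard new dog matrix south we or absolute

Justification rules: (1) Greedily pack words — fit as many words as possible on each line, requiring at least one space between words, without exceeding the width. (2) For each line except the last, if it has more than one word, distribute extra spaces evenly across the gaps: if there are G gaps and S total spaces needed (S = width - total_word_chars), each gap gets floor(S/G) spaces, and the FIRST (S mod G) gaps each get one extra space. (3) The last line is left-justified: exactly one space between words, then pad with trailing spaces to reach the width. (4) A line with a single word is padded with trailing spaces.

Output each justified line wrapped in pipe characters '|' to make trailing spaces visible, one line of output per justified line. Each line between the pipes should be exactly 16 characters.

Answer: |string          |
|adventures  wolf|
|blackboard   new|
|dog matrix south|
|we or absolute  |

Derivation:
Line 1: ['string'] (min_width=6, slack=10)
Line 2: ['adventures', 'wolf'] (min_width=15, slack=1)
Line 3: ['blackboard', 'new'] (min_width=14, slack=2)
Line 4: ['dog', 'matrix', 'south'] (min_width=16, slack=0)
Line 5: ['we', 'or', 'absolute'] (min_width=14, slack=2)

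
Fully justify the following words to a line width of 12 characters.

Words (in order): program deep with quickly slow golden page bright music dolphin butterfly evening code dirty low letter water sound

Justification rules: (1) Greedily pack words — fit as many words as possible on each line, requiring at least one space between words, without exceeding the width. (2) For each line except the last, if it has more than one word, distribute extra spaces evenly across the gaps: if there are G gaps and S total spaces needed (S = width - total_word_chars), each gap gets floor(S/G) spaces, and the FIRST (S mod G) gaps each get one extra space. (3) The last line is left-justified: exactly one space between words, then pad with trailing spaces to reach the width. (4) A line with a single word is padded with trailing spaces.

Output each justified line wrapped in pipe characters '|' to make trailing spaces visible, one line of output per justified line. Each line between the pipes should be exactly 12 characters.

Line 1: ['program', 'deep'] (min_width=12, slack=0)
Line 2: ['with', 'quickly'] (min_width=12, slack=0)
Line 3: ['slow', 'golden'] (min_width=11, slack=1)
Line 4: ['page', 'bright'] (min_width=11, slack=1)
Line 5: ['music'] (min_width=5, slack=7)
Line 6: ['dolphin'] (min_width=7, slack=5)
Line 7: ['butterfly'] (min_width=9, slack=3)
Line 8: ['evening', 'code'] (min_width=12, slack=0)
Line 9: ['dirty', 'low'] (min_width=9, slack=3)
Line 10: ['letter', 'water'] (min_width=12, slack=0)
Line 11: ['sound'] (min_width=5, slack=7)

Answer: |program deep|
|with quickly|
|slow  golden|
|page  bright|
|music       |
|dolphin     |
|butterfly   |
|evening code|
|dirty    low|
|letter water|
|sound       |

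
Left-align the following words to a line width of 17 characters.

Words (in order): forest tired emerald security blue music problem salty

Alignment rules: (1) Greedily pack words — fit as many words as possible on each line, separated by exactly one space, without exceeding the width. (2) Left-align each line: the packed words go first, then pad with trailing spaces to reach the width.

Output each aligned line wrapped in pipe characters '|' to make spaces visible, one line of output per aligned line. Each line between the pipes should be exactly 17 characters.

Line 1: ['forest', 'tired'] (min_width=12, slack=5)
Line 2: ['emerald', 'security'] (min_width=16, slack=1)
Line 3: ['blue', 'music'] (min_width=10, slack=7)
Line 4: ['problem', 'salty'] (min_width=13, slack=4)

Answer: |forest tired     |
|emerald security |
|blue music       |
|problem salty    |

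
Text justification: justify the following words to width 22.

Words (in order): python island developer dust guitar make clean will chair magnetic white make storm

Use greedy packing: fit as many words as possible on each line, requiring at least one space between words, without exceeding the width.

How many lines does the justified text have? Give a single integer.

Answer: 5

Derivation:
Line 1: ['python', 'island'] (min_width=13, slack=9)
Line 2: ['developer', 'dust', 'guitar'] (min_width=21, slack=1)
Line 3: ['make', 'clean', 'will', 'chair'] (min_width=21, slack=1)
Line 4: ['magnetic', 'white', 'make'] (min_width=19, slack=3)
Line 5: ['storm'] (min_width=5, slack=17)
Total lines: 5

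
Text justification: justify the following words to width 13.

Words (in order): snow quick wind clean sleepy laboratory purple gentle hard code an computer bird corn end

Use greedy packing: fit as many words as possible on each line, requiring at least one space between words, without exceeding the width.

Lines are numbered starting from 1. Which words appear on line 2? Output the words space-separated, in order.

Answer: wind clean

Derivation:
Line 1: ['snow', 'quick'] (min_width=10, slack=3)
Line 2: ['wind', 'clean'] (min_width=10, slack=3)
Line 3: ['sleepy'] (min_width=6, slack=7)
Line 4: ['laboratory'] (min_width=10, slack=3)
Line 5: ['purple', 'gentle'] (min_width=13, slack=0)
Line 6: ['hard', 'code', 'an'] (min_width=12, slack=1)
Line 7: ['computer', 'bird'] (min_width=13, slack=0)
Line 8: ['corn', 'end'] (min_width=8, slack=5)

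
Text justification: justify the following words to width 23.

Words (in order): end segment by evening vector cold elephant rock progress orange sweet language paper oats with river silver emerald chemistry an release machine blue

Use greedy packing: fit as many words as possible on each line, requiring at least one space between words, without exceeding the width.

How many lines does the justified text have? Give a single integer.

Answer: 7

Derivation:
Line 1: ['end', 'segment', 'by', 'evening'] (min_width=22, slack=1)
Line 2: ['vector', 'cold', 'elephant'] (min_width=20, slack=3)
Line 3: ['rock', 'progress', 'orange'] (min_width=20, slack=3)
Line 4: ['sweet', 'language', 'paper'] (min_width=20, slack=3)
Line 5: ['oats', 'with', 'river', 'silver'] (min_width=22, slack=1)
Line 6: ['emerald', 'chemistry', 'an'] (min_width=20, slack=3)
Line 7: ['release', 'machine', 'blue'] (min_width=20, slack=3)
Total lines: 7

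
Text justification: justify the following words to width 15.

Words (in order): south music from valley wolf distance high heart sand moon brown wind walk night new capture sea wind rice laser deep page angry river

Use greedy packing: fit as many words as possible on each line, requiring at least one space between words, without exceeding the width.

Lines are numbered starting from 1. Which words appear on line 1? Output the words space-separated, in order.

Line 1: ['south', 'music'] (min_width=11, slack=4)
Line 2: ['from', 'valley'] (min_width=11, slack=4)
Line 3: ['wolf', 'distance'] (min_width=13, slack=2)
Line 4: ['high', 'heart', 'sand'] (min_width=15, slack=0)
Line 5: ['moon', 'brown', 'wind'] (min_width=15, slack=0)
Line 6: ['walk', 'night', 'new'] (min_width=14, slack=1)
Line 7: ['capture', 'sea'] (min_width=11, slack=4)
Line 8: ['wind', 'rice', 'laser'] (min_width=15, slack=0)
Line 9: ['deep', 'page', 'angry'] (min_width=15, slack=0)
Line 10: ['river'] (min_width=5, slack=10)

Answer: south music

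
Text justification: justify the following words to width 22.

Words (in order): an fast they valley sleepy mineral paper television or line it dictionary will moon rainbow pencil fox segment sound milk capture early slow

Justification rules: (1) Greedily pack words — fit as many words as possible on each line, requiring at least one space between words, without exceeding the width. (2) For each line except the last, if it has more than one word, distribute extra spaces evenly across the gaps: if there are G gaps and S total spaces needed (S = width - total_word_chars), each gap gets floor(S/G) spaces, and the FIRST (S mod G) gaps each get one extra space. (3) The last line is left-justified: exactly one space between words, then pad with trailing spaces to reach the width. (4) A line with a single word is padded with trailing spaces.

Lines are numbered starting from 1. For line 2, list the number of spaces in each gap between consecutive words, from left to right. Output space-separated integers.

Answer: 2 2

Derivation:
Line 1: ['an', 'fast', 'they', 'valley'] (min_width=19, slack=3)
Line 2: ['sleepy', 'mineral', 'paper'] (min_width=20, slack=2)
Line 3: ['television', 'or', 'line', 'it'] (min_width=21, slack=1)
Line 4: ['dictionary', 'will', 'moon'] (min_width=20, slack=2)
Line 5: ['rainbow', 'pencil', 'fox'] (min_width=18, slack=4)
Line 6: ['segment', 'sound', 'milk'] (min_width=18, slack=4)
Line 7: ['capture', 'early', 'slow'] (min_width=18, slack=4)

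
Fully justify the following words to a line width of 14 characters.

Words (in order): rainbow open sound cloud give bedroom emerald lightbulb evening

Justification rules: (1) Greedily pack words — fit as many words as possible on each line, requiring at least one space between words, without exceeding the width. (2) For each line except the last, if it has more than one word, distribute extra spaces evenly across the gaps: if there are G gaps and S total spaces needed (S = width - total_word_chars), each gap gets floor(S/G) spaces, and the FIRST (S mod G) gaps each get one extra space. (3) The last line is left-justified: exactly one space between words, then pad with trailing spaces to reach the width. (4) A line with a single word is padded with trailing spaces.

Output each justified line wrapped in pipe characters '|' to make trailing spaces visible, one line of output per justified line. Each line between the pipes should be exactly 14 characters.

Answer: |rainbow   open|
|sound    cloud|
|give   bedroom|
|emerald       |
|lightbulb     |
|evening       |

Derivation:
Line 1: ['rainbow', 'open'] (min_width=12, slack=2)
Line 2: ['sound', 'cloud'] (min_width=11, slack=3)
Line 3: ['give', 'bedroom'] (min_width=12, slack=2)
Line 4: ['emerald'] (min_width=7, slack=7)
Line 5: ['lightbulb'] (min_width=9, slack=5)
Line 6: ['evening'] (min_width=7, slack=7)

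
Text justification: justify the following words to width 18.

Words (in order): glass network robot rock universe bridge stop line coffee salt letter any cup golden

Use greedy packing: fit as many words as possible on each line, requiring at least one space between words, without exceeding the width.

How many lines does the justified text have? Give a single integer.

Answer: 6

Derivation:
Line 1: ['glass', 'network'] (min_width=13, slack=5)
Line 2: ['robot', 'rock'] (min_width=10, slack=8)
Line 3: ['universe', 'bridge'] (min_width=15, slack=3)
Line 4: ['stop', 'line', 'coffee'] (min_width=16, slack=2)
Line 5: ['salt', 'letter', 'any'] (min_width=15, slack=3)
Line 6: ['cup', 'golden'] (min_width=10, slack=8)
Total lines: 6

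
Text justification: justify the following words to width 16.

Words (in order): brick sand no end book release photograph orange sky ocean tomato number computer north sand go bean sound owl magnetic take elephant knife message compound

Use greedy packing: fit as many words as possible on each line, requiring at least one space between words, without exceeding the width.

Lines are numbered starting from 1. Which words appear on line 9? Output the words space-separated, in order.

Answer: magnetic take

Derivation:
Line 1: ['brick', 'sand', 'no'] (min_width=13, slack=3)
Line 2: ['end', 'book', 'release'] (min_width=16, slack=0)
Line 3: ['photograph'] (min_width=10, slack=6)
Line 4: ['orange', 'sky', 'ocean'] (min_width=16, slack=0)
Line 5: ['tomato', 'number'] (min_width=13, slack=3)
Line 6: ['computer', 'north'] (min_width=14, slack=2)
Line 7: ['sand', 'go', 'bean'] (min_width=12, slack=4)
Line 8: ['sound', 'owl'] (min_width=9, slack=7)
Line 9: ['magnetic', 'take'] (min_width=13, slack=3)
Line 10: ['elephant', 'knife'] (min_width=14, slack=2)
Line 11: ['message', 'compound'] (min_width=16, slack=0)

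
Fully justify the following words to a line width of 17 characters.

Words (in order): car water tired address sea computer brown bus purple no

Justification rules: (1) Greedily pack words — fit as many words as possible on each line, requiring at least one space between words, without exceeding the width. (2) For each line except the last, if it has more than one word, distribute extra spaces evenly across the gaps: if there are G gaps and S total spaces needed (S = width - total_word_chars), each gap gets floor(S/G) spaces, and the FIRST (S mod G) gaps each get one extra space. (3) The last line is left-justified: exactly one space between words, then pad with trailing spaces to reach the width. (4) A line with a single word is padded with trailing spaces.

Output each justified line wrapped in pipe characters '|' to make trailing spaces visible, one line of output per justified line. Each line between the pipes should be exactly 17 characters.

Answer: |car  water  tired|
|address       sea|
|computer    brown|
|bus purple no    |

Derivation:
Line 1: ['car', 'water', 'tired'] (min_width=15, slack=2)
Line 2: ['address', 'sea'] (min_width=11, slack=6)
Line 3: ['computer', 'brown'] (min_width=14, slack=3)
Line 4: ['bus', 'purple', 'no'] (min_width=13, slack=4)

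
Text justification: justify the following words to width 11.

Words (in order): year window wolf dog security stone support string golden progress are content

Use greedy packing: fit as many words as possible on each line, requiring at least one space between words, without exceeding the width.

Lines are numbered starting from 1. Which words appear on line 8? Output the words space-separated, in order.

Answer: progress

Derivation:
Line 1: ['year', 'window'] (min_width=11, slack=0)
Line 2: ['wolf', 'dog'] (min_width=8, slack=3)
Line 3: ['security'] (min_width=8, slack=3)
Line 4: ['stone'] (min_width=5, slack=6)
Line 5: ['support'] (min_width=7, slack=4)
Line 6: ['string'] (min_width=6, slack=5)
Line 7: ['golden'] (min_width=6, slack=5)
Line 8: ['progress'] (min_width=8, slack=3)
Line 9: ['are', 'content'] (min_width=11, slack=0)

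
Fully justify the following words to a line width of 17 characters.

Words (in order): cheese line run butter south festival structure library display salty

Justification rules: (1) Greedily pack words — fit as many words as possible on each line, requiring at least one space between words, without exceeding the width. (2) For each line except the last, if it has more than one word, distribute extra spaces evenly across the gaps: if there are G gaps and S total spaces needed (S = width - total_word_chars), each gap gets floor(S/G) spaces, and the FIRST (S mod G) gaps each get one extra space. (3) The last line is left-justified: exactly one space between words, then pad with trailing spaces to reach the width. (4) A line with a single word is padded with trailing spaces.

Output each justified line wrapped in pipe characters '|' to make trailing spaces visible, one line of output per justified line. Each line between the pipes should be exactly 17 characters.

Answer: |cheese  line  run|
|butter      south|
|festival         |
|structure library|
|display salty    |

Derivation:
Line 1: ['cheese', 'line', 'run'] (min_width=15, slack=2)
Line 2: ['butter', 'south'] (min_width=12, slack=5)
Line 3: ['festival'] (min_width=8, slack=9)
Line 4: ['structure', 'library'] (min_width=17, slack=0)
Line 5: ['display', 'salty'] (min_width=13, slack=4)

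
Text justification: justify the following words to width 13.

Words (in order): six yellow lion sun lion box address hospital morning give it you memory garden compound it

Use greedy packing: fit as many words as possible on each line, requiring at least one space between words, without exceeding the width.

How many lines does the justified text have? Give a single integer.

Answer: 8

Derivation:
Line 1: ['six', 'yellow'] (min_width=10, slack=3)
Line 2: ['lion', 'sun', 'lion'] (min_width=13, slack=0)
Line 3: ['box', 'address'] (min_width=11, slack=2)
Line 4: ['hospital'] (min_width=8, slack=5)
Line 5: ['morning', 'give'] (min_width=12, slack=1)
Line 6: ['it', 'you', 'memory'] (min_width=13, slack=0)
Line 7: ['garden'] (min_width=6, slack=7)
Line 8: ['compound', 'it'] (min_width=11, slack=2)
Total lines: 8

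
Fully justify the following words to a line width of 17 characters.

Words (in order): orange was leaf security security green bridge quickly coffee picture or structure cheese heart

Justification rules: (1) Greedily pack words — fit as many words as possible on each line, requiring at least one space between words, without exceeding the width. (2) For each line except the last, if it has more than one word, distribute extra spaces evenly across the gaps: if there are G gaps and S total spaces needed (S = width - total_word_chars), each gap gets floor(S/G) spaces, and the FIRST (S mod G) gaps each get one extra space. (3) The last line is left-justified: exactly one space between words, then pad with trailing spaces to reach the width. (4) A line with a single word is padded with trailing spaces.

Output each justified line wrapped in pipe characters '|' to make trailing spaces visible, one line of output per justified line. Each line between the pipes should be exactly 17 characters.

Line 1: ['orange', 'was', 'leaf'] (min_width=15, slack=2)
Line 2: ['security', 'security'] (min_width=17, slack=0)
Line 3: ['green', 'bridge'] (min_width=12, slack=5)
Line 4: ['quickly', 'coffee'] (min_width=14, slack=3)
Line 5: ['picture', 'or'] (min_width=10, slack=7)
Line 6: ['structure', 'cheese'] (min_width=16, slack=1)
Line 7: ['heart'] (min_width=5, slack=12)

Answer: |orange  was  leaf|
|security security|
|green      bridge|
|quickly    coffee|
|picture        or|
|structure  cheese|
|heart            |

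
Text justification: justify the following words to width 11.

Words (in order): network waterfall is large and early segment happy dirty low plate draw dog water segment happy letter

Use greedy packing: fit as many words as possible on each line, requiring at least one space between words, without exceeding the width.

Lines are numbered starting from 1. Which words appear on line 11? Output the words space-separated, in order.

Line 1: ['network'] (min_width=7, slack=4)
Line 2: ['waterfall'] (min_width=9, slack=2)
Line 3: ['is', 'large'] (min_width=8, slack=3)
Line 4: ['and', 'early'] (min_width=9, slack=2)
Line 5: ['segment'] (min_width=7, slack=4)
Line 6: ['happy', 'dirty'] (min_width=11, slack=0)
Line 7: ['low', 'plate'] (min_width=9, slack=2)
Line 8: ['draw', 'dog'] (min_width=8, slack=3)
Line 9: ['water'] (min_width=5, slack=6)
Line 10: ['segment'] (min_width=7, slack=4)
Line 11: ['happy'] (min_width=5, slack=6)
Line 12: ['letter'] (min_width=6, slack=5)

Answer: happy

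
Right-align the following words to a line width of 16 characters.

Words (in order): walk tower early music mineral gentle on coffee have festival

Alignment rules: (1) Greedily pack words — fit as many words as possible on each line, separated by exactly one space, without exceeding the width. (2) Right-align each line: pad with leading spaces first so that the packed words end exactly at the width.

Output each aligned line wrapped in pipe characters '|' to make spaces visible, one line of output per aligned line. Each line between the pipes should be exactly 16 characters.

Line 1: ['walk', 'tower', 'early'] (min_width=16, slack=0)
Line 2: ['music', 'mineral'] (min_width=13, slack=3)
Line 3: ['gentle', 'on', 'coffee'] (min_width=16, slack=0)
Line 4: ['have', 'festival'] (min_width=13, slack=3)

Answer: |walk tower early|
|   music mineral|
|gentle on coffee|
|   have festival|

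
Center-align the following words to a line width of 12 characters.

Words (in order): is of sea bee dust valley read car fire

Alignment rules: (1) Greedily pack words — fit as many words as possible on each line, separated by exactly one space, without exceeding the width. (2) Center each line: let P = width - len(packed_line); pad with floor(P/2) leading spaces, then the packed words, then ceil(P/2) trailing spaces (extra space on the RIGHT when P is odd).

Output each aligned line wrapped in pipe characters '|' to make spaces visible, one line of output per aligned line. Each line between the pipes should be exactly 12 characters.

Line 1: ['is', 'of', 'sea'] (min_width=9, slack=3)
Line 2: ['bee', 'dust'] (min_width=8, slack=4)
Line 3: ['valley', 'read'] (min_width=11, slack=1)
Line 4: ['car', 'fire'] (min_width=8, slack=4)

Answer: | is of sea  |
|  bee dust  |
|valley read |
|  car fire  |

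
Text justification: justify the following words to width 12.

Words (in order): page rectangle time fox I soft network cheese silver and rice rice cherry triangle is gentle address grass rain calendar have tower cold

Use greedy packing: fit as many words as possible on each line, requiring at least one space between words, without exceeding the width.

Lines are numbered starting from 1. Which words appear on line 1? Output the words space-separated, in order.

Answer: page

Derivation:
Line 1: ['page'] (min_width=4, slack=8)
Line 2: ['rectangle'] (min_width=9, slack=3)
Line 3: ['time', 'fox', 'I'] (min_width=10, slack=2)
Line 4: ['soft', 'network'] (min_width=12, slack=0)
Line 5: ['cheese'] (min_width=6, slack=6)
Line 6: ['silver', 'and'] (min_width=10, slack=2)
Line 7: ['rice', 'rice'] (min_width=9, slack=3)
Line 8: ['cherry'] (min_width=6, slack=6)
Line 9: ['triangle', 'is'] (min_width=11, slack=1)
Line 10: ['gentle'] (min_width=6, slack=6)
Line 11: ['address'] (min_width=7, slack=5)
Line 12: ['grass', 'rain'] (min_width=10, slack=2)
Line 13: ['calendar'] (min_width=8, slack=4)
Line 14: ['have', 'tower'] (min_width=10, slack=2)
Line 15: ['cold'] (min_width=4, slack=8)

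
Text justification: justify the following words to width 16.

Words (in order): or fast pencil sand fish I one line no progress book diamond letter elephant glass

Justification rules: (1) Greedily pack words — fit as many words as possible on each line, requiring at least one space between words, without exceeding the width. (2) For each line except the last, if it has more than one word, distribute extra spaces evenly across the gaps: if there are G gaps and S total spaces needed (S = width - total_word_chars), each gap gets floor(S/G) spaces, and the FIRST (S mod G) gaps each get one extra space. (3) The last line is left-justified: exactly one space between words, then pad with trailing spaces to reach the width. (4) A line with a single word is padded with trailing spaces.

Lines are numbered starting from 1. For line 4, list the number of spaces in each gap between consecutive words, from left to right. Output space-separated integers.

Answer: 5

Derivation:
Line 1: ['or', 'fast', 'pencil'] (min_width=14, slack=2)
Line 2: ['sand', 'fish', 'I', 'one'] (min_width=15, slack=1)
Line 3: ['line', 'no', 'progress'] (min_width=16, slack=0)
Line 4: ['book', 'diamond'] (min_width=12, slack=4)
Line 5: ['letter', 'elephant'] (min_width=15, slack=1)
Line 6: ['glass'] (min_width=5, slack=11)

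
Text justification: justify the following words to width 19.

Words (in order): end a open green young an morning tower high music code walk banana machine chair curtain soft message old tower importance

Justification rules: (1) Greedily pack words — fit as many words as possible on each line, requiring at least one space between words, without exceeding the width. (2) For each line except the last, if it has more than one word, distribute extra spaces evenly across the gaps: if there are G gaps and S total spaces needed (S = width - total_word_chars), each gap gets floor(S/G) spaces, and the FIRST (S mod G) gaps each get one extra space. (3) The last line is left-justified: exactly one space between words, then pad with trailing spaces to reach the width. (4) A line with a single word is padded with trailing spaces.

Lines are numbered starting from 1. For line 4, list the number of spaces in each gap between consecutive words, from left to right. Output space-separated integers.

Answer: 3 2

Derivation:
Line 1: ['end', 'a', 'open', 'green'] (min_width=16, slack=3)
Line 2: ['young', 'an', 'morning'] (min_width=16, slack=3)
Line 3: ['tower', 'high', 'music'] (min_width=16, slack=3)
Line 4: ['code', 'walk', 'banana'] (min_width=16, slack=3)
Line 5: ['machine', 'chair'] (min_width=13, slack=6)
Line 6: ['curtain', 'soft'] (min_width=12, slack=7)
Line 7: ['message', 'old', 'tower'] (min_width=17, slack=2)
Line 8: ['importance'] (min_width=10, slack=9)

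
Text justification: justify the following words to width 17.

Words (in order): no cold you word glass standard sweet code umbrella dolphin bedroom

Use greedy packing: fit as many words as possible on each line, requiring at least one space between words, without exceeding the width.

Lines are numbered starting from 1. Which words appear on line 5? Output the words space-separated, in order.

Line 1: ['no', 'cold', 'you', 'word'] (min_width=16, slack=1)
Line 2: ['glass', 'standard'] (min_width=14, slack=3)
Line 3: ['sweet', 'code'] (min_width=10, slack=7)
Line 4: ['umbrella', 'dolphin'] (min_width=16, slack=1)
Line 5: ['bedroom'] (min_width=7, slack=10)

Answer: bedroom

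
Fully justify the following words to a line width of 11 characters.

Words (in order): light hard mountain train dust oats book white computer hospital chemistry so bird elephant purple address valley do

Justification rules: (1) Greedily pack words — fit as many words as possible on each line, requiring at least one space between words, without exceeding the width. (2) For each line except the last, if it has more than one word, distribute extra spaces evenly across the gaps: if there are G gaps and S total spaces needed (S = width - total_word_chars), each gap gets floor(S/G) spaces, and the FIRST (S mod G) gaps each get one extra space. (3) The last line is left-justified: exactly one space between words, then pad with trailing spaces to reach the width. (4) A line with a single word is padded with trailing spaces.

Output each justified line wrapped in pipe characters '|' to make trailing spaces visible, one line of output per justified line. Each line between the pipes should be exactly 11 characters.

Line 1: ['light', 'hard'] (min_width=10, slack=1)
Line 2: ['mountain'] (min_width=8, slack=3)
Line 3: ['train', 'dust'] (min_width=10, slack=1)
Line 4: ['oats', 'book'] (min_width=9, slack=2)
Line 5: ['white'] (min_width=5, slack=6)
Line 6: ['computer'] (min_width=8, slack=3)
Line 7: ['hospital'] (min_width=8, slack=3)
Line 8: ['chemistry'] (min_width=9, slack=2)
Line 9: ['so', 'bird'] (min_width=7, slack=4)
Line 10: ['elephant'] (min_width=8, slack=3)
Line 11: ['purple'] (min_width=6, slack=5)
Line 12: ['address'] (min_width=7, slack=4)
Line 13: ['valley', 'do'] (min_width=9, slack=2)

Answer: |light  hard|
|mountain   |
|train  dust|
|oats   book|
|white      |
|computer   |
|hospital   |
|chemistry  |
|so     bird|
|elephant   |
|purple     |
|address    |
|valley do  |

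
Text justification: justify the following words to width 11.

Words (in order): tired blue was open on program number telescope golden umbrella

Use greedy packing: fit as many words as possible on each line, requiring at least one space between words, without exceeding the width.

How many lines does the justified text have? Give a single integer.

Line 1: ['tired', 'blue'] (min_width=10, slack=1)
Line 2: ['was', 'open', 'on'] (min_width=11, slack=0)
Line 3: ['program'] (min_width=7, slack=4)
Line 4: ['number'] (min_width=6, slack=5)
Line 5: ['telescope'] (min_width=9, slack=2)
Line 6: ['golden'] (min_width=6, slack=5)
Line 7: ['umbrella'] (min_width=8, slack=3)
Total lines: 7

Answer: 7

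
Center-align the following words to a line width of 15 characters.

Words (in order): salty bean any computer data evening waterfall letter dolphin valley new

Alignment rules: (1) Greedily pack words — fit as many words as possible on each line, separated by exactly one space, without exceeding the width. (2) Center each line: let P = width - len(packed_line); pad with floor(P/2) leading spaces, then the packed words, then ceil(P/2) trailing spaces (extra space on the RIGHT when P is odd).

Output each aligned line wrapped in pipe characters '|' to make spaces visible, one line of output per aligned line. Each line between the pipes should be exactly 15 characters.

Answer: |salty bean any |
| computer data |
|    evening    |
|   waterfall   |
|letter dolphin |
|  valley new   |

Derivation:
Line 1: ['salty', 'bean', 'any'] (min_width=14, slack=1)
Line 2: ['computer', 'data'] (min_width=13, slack=2)
Line 3: ['evening'] (min_width=7, slack=8)
Line 4: ['waterfall'] (min_width=9, slack=6)
Line 5: ['letter', 'dolphin'] (min_width=14, slack=1)
Line 6: ['valley', 'new'] (min_width=10, slack=5)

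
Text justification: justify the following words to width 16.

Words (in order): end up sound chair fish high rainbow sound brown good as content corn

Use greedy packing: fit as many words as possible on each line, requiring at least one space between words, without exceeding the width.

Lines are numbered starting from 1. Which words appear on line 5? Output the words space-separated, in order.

Answer: content corn

Derivation:
Line 1: ['end', 'up', 'sound'] (min_width=12, slack=4)
Line 2: ['chair', 'fish', 'high'] (min_width=15, slack=1)
Line 3: ['rainbow', 'sound'] (min_width=13, slack=3)
Line 4: ['brown', 'good', 'as'] (min_width=13, slack=3)
Line 5: ['content', 'corn'] (min_width=12, slack=4)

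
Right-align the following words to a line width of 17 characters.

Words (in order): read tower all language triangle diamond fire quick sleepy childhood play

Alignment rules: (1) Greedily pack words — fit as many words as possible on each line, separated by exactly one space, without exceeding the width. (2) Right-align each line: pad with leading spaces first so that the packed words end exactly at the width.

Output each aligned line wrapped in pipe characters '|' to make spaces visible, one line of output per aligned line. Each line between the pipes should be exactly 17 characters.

Line 1: ['read', 'tower', 'all'] (min_width=14, slack=3)
Line 2: ['language', 'triangle'] (min_width=17, slack=0)
Line 3: ['diamond', 'fire'] (min_width=12, slack=5)
Line 4: ['quick', 'sleepy'] (min_width=12, slack=5)
Line 5: ['childhood', 'play'] (min_width=14, slack=3)

Answer: |   read tower all|
|language triangle|
|     diamond fire|
|     quick sleepy|
|   childhood play|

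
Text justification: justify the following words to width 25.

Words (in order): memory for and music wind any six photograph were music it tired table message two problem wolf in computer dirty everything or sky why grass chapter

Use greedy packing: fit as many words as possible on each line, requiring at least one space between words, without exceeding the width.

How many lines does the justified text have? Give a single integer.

Line 1: ['memory', 'for', 'and', 'music', 'wind'] (min_width=25, slack=0)
Line 2: ['any', 'six', 'photograph', 'were'] (min_width=23, slack=2)
Line 3: ['music', 'it', 'tired', 'table'] (min_width=20, slack=5)
Line 4: ['message', 'two', 'problem', 'wolf'] (min_width=24, slack=1)
Line 5: ['in', 'computer', 'dirty'] (min_width=17, slack=8)
Line 6: ['everything', 'or', 'sky', 'why'] (min_width=21, slack=4)
Line 7: ['grass', 'chapter'] (min_width=13, slack=12)
Total lines: 7

Answer: 7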